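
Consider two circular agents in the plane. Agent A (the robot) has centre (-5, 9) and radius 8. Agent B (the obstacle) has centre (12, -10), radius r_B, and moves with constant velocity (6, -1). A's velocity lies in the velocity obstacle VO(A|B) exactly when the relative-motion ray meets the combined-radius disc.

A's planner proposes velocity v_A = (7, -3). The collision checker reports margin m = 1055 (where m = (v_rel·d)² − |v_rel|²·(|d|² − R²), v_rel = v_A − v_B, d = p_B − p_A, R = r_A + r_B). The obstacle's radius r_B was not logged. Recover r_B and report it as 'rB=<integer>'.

m = 1055
d = (17, -19);  v_rel = (1, -2),  |v_rel|² = 5
v_rel×d = (1)·(-19) − (-2)·(17) = 15
since m = R²·5 − 15²:  R² = (225 + 1055) / 5 = 256
R = √256 = 16  ⇒  r_B = 16 − 8 = 8

rB=8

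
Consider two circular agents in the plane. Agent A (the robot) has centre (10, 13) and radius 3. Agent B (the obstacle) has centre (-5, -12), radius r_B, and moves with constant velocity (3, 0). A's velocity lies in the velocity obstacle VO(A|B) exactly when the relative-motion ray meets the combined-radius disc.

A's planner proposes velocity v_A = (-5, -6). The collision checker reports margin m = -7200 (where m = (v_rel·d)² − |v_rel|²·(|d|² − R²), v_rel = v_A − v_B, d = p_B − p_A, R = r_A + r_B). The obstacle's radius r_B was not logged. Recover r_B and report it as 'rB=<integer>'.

m = -7200
d = (-15, -25);  v_rel = (-8, -6),  |v_rel|² = 100
v_rel×d = (-8)·(-25) − (-6)·(-15) = 110
since m = R²·100 − 110²:  R² = (12100 + -7200) / 100 = 49
R = √49 = 7  ⇒  r_B = 7 − 3 = 4

rB=4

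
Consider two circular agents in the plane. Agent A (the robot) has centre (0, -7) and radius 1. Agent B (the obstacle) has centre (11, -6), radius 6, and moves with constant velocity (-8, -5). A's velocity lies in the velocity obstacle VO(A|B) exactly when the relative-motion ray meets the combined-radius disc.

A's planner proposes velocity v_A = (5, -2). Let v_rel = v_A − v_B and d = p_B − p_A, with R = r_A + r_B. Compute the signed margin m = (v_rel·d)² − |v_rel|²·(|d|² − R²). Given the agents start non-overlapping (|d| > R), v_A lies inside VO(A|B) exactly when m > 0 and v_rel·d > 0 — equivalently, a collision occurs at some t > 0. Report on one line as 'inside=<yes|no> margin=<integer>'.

d = (11, 1),  |d|² = 122;  R = 1+6 = 7,  c = 122−7² = 73
v_rel = (13, 3),  |v_rel|² = 178;  v_rel·d = (13)·(11) + (3)·(1) = 146
178·t² − 292·t + 73 = 0  ⇒  m = 146² − 178·73 = 8322
m = 8322 > 0,  v_rel·d = 146 > 0  ⇒  inside

inside=yes margin=8322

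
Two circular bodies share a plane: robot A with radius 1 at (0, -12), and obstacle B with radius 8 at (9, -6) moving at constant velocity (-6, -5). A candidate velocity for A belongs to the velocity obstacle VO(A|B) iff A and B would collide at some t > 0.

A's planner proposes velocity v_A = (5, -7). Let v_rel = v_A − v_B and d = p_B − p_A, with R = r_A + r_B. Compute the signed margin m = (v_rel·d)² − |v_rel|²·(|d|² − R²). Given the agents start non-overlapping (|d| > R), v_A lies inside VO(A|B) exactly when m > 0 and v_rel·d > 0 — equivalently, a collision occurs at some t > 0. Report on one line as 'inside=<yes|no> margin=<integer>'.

d = (9, 6),  |d|² = 117;  R = 1+8 = 9,  c = 117−9² = 36
v_rel = (11, -2),  |v_rel|² = 125;  v_rel·d = (11)·(9) + (-2)·(6) = 87
125·t² − 174·t + 36 = 0  ⇒  m = 87² − 125·36 = 3069
m = 3069 > 0,  v_rel·d = 87 > 0  ⇒  inside

inside=yes margin=3069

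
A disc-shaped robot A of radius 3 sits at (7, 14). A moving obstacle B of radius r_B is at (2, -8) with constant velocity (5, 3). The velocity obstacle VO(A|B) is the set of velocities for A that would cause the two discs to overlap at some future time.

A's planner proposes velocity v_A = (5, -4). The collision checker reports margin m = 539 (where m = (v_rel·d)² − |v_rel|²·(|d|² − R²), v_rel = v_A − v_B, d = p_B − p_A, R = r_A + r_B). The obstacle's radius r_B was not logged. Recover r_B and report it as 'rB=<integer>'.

m = 539
d = (-5, -22);  v_rel = (0, -7),  |v_rel|² = 49
v_rel×d = (0)·(-22) − (-7)·(-5) = -35
since m = R²·49 − (-35)²:  R² = (1225 + 539) / 49 = 36
R = √36 = 6  ⇒  r_B = 6 − 3 = 3

rB=3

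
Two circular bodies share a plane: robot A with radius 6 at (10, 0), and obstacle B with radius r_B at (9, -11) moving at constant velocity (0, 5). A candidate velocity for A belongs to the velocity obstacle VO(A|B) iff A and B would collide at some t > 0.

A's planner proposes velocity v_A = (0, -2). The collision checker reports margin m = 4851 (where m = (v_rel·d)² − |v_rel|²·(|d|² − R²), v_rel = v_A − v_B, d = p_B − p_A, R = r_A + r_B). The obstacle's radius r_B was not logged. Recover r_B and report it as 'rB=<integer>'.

m = 4851
d = (-1, -11);  v_rel = (0, -7),  |v_rel|² = 49
v_rel×d = (0)·(-11) − (-7)·(-1) = -7
since m = R²·49 − (-7)²:  R² = (49 + 4851) / 49 = 100
R = √100 = 10  ⇒  r_B = 10 − 6 = 4

rB=4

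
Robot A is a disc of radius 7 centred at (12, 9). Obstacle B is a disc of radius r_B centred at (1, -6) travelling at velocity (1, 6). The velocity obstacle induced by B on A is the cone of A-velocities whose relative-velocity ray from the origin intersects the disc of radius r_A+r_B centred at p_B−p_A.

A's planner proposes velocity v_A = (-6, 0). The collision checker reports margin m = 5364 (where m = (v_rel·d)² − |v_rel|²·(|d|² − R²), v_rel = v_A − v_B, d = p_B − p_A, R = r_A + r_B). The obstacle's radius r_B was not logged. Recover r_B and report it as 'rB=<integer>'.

m = 5364
d = (-11, -15);  v_rel = (-7, -6),  |v_rel|² = 85
v_rel×d = (-7)·(-15) − (-6)·(-11) = 39
since m = R²·85 − 39²:  R² = (1521 + 5364) / 85 = 81
R = √81 = 9  ⇒  r_B = 9 − 7 = 2

rB=2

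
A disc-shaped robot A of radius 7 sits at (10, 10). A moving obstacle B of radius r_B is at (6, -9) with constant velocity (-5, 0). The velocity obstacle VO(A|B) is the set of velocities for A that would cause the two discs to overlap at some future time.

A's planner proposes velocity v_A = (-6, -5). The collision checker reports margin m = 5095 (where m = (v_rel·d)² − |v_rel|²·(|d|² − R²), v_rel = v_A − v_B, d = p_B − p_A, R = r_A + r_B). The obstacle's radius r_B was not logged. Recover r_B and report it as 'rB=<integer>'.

m = 5095
d = (-4, -19);  v_rel = (-1, -5),  |v_rel|² = 26
v_rel×d = (-1)·(-19) − (-5)·(-4) = -1
since m = R²·26 − (-1)²:  R² = (1 + 5095) / 26 = 196
R = √196 = 14  ⇒  r_B = 14 − 7 = 7

rB=7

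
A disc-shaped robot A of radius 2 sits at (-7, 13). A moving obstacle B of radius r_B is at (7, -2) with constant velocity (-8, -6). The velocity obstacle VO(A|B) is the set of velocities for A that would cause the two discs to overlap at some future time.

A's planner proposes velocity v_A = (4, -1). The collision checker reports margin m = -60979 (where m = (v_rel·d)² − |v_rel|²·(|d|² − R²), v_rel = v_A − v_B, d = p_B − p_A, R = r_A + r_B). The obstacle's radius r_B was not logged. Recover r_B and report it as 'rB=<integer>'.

m = -60979
d = (14, -15);  v_rel = (12, 5),  |v_rel|² = 169
v_rel×d = (12)·(-15) − (5)·(14) = -250
since m = R²·169 − (-250)²:  R² = (62500 + -60979) / 169 = 9
R = √9 = 3  ⇒  r_B = 3 − 2 = 1

rB=1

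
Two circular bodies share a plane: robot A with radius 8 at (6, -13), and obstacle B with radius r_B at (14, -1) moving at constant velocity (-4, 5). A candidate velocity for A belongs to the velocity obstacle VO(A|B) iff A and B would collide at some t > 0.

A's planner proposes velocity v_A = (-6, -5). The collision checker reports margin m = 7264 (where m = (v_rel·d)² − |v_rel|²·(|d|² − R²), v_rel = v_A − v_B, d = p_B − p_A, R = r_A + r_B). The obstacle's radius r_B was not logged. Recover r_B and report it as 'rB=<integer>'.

m = 7264
d = (8, 12);  v_rel = (-2, -10),  |v_rel|² = 104
v_rel×d = (-2)·(12) − (-10)·(8) = 56
since m = R²·104 − 56²:  R² = (3136 + 7264) / 104 = 100
R = √100 = 10  ⇒  r_B = 10 − 8 = 2

rB=2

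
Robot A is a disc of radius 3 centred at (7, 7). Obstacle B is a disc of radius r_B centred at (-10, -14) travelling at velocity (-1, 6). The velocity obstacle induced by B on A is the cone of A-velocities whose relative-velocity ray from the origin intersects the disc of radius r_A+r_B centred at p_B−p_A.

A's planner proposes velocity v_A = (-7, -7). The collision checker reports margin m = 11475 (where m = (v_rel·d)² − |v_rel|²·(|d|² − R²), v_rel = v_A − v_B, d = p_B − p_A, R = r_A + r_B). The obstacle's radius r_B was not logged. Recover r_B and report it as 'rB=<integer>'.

m = 11475
d = (-17, -21);  v_rel = (-6, -13),  |v_rel|² = 205
v_rel×d = (-6)·(-21) − (-13)·(-17) = -95
since m = R²·205 − (-95)²:  R² = (9025 + 11475) / 205 = 100
R = √100 = 10  ⇒  r_B = 10 − 3 = 7

rB=7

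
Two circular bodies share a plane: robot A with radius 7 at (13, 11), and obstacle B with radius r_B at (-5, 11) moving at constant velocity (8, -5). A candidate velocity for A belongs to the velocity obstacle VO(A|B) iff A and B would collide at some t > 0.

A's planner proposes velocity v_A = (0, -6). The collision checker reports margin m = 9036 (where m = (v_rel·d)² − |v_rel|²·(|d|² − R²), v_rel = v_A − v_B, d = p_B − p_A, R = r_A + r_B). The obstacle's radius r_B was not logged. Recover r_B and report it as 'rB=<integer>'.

m = 9036
d = (-18, 0);  v_rel = (-8, -1),  |v_rel|² = 65
v_rel×d = (-8)·(0) − (-1)·(-18) = -18
since m = R²·65 − (-18)²:  R² = (324 + 9036) / 65 = 144
R = √144 = 12  ⇒  r_B = 12 − 7 = 5

rB=5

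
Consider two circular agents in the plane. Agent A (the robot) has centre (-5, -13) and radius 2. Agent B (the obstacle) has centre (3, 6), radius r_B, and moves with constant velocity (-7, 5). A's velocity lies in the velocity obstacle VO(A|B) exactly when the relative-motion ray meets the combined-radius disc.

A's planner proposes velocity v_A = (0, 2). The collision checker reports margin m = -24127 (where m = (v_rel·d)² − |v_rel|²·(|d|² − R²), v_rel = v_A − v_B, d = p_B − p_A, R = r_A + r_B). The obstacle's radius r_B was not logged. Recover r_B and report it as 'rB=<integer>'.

m = -24127
d = (8, 19);  v_rel = (7, -3),  |v_rel|² = 58
v_rel×d = (7)·(19) − (-3)·(8) = 157
since m = R²·58 − 157²:  R² = (24649 + -24127) / 58 = 9
R = √9 = 3  ⇒  r_B = 3 − 2 = 1

rB=1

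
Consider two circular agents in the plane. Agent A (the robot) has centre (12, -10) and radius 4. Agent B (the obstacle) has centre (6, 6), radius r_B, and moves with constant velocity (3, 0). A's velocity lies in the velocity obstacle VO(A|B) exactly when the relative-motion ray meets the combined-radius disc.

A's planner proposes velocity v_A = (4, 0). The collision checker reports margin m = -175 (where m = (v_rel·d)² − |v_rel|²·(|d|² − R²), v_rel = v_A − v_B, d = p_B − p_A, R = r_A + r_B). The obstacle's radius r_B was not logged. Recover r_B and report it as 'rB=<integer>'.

m = -175
d = (-6, 16);  v_rel = (1, 0),  |v_rel|² = 1
v_rel×d = (1)·(16) − (0)·(-6) = 16
since m = R²·1 − 16²:  R² = (256 + -175) / 1 = 81
R = √81 = 9  ⇒  r_B = 9 − 4 = 5

rB=5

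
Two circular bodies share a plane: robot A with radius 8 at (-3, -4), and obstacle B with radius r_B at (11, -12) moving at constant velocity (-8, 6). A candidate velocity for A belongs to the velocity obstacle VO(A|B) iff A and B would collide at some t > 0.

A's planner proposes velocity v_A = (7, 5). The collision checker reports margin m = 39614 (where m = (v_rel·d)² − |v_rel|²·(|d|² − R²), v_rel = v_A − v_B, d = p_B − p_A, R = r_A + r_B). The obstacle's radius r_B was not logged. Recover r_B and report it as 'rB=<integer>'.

m = 39614
d = (14, -8);  v_rel = (15, -1),  |v_rel|² = 226
v_rel×d = (15)·(-8) − (-1)·(14) = -106
since m = R²·226 − (-106)²:  R² = (11236 + 39614) / 226 = 225
R = √225 = 15  ⇒  r_B = 15 − 8 = 7

rB=7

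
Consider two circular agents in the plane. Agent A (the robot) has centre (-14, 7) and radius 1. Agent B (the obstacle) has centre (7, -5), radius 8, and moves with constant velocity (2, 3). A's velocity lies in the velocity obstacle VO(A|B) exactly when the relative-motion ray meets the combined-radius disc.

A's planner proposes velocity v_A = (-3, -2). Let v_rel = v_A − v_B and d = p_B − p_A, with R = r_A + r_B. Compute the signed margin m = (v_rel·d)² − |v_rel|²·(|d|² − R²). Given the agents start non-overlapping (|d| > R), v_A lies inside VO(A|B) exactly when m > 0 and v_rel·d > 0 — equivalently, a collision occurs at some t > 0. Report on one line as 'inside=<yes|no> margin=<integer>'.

d = (21, -12),  |d|² = 585;  R = 1+8 = 9,  c = 585−9² = 504
v_rel = (-5, -5),  |v_rel|² = 50;  v_rel·d = (-5)·(21) + (-5)·(-12) = -45
50·t² + 90·t + 504 = 0  ⇒  m = (-45)² − 50·504 = -23175
m = -23175 < 0,  v_rel·d = -45 < 0  ⇒  outside

inside=no margin=-23175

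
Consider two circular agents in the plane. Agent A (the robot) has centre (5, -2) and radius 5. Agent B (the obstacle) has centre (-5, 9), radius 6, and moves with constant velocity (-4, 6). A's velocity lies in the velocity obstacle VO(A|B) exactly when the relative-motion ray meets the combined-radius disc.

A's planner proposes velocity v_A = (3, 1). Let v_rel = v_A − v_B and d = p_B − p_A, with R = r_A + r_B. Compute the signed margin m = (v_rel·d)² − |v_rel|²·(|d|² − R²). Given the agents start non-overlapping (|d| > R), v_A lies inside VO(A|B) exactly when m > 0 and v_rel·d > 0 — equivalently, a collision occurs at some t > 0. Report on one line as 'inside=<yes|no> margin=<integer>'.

d = (-10, 11),  |d|² = 221;  R = 5+6 = 11,  c = 221−11² = 100
v_rel = (7, -5),  |v_rel|² = 74;  v_rel·d = (7)·(-10) + (-5)·(11) = -125
74·t² + 250·t + 100 = 0  ⇒  m = (-125)² − 74·100 = 8225
m = 8225 > 0,  v_rel·d = -125 < 0  ⇒  outside

inside=no margin=8225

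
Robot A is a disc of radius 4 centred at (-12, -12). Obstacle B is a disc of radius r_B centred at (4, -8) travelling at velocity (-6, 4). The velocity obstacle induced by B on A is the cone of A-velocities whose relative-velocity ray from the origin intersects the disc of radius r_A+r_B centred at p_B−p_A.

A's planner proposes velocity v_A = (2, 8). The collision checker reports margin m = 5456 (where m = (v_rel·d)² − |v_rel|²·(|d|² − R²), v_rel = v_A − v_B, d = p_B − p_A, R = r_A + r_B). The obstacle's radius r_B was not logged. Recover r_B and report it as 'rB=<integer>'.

m = 5456
d = (16, 4);  v_rel = (8, 4),  |v_rel|² = 80
v_rel×d = (8)·(4) − (4)·(16) = -32
since m = R²·80 − (-32)²:  R² = (1024 + 5456) / 80 = 81
R = √81 = 9  ⇒  r_B = 9 − 4 = 5

rB=5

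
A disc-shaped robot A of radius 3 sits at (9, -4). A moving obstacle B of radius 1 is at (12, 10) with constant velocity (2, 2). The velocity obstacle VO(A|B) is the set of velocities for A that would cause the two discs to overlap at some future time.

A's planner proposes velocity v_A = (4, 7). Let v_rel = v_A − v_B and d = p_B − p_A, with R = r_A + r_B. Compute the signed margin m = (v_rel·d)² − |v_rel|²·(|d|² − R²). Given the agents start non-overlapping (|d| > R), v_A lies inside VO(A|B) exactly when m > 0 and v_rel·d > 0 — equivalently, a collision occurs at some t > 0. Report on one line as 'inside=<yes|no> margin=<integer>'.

d = (3, 14),  |d|² = 205;  R = 3+1 = 4,  c = 205−4² = 189
v_rel = (2, 5),  |v_rel|² = 29;  v_rel·d = (2)·(3) + (5)·(14) = 76
29·t² − 152·t + 189 = 0  ⇒  m = 76² − 29·189 = 295
m = 295 > 0,  v_rel·d = 76 > 0  ⇒  inside

inside=yes margin=295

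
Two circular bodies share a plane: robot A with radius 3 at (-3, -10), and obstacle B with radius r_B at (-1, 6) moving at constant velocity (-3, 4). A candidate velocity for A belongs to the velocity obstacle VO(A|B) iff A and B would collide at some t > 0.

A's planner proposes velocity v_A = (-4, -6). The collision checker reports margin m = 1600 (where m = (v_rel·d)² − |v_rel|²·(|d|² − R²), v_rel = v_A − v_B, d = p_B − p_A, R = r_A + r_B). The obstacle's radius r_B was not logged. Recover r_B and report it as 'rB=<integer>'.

m = 1600
d = (2, 16);  v_rel = (-1, -10),  |v_rel|² = 101
v_rel×d = (-1)·(16) − (-10)·(2) = 4
since m = R²·101 − 4²:  R² = (16 + 1600) / 101 = 16
R = √16 = 4  ⇒  r_B = 4 − 3 = 1

rB=1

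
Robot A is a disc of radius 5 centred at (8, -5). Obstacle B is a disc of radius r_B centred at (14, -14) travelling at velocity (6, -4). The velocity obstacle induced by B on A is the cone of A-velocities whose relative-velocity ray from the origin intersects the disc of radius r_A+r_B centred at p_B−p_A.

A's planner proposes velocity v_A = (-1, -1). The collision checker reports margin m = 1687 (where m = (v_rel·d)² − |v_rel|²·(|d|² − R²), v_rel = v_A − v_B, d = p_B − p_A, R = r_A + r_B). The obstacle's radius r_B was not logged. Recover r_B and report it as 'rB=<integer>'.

m = 1687
d = (6, -9);  v_rel = (-7, 3),  |v_rel|² = 58
v_rel×d = (-7)·(-9) − (3)·(6) = 45
since m = R²·58 − 45²:  R² = (2025 + 1687) / 58 = 64
R = √64 = 8  ⇒  r_B = 8 − 5 = 3

rB=3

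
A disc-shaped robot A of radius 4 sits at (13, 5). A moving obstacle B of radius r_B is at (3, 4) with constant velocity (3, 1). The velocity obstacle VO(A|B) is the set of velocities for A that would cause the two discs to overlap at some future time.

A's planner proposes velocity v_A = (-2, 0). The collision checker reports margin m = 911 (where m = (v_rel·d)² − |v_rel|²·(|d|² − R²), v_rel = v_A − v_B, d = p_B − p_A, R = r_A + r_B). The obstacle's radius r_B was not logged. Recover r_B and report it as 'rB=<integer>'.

m = 911
d = (-10, -1);  v_rel = (-5, -1),  |v_rel|² = 26
v_rel×d = (-5)·(-1) − (-1)·(-10) = -5
since m = R²·26 − (-5)²:  R² = (25 + 911) / 26 = 36
R = √36 = 6  ⇒  r_B = 6 − 4 = 2

rB=2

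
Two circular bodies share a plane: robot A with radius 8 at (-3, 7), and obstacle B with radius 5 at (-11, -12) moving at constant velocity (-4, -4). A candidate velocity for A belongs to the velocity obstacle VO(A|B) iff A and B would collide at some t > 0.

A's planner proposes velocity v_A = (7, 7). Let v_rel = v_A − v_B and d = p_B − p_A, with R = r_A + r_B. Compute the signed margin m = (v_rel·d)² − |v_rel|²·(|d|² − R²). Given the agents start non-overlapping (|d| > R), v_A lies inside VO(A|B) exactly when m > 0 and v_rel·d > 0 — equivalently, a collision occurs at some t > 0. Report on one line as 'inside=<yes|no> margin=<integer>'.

d = (-8, -19),  |d|² = 425;  R = 8+5 = 13,  c = 425−13² = 256
v_rel = (11, 11),  |v_rel|² = 242;  v_rel·d = (11)·(-8) + (11)·(-19) = -297
242·t² + 594·t + 256 = 0  ⇒  m = (-297)² − 242·256 = 26257
m = 26257 > 0,  v_rel·d = -297 < 0  ⇒  outside

inside=no margin=26257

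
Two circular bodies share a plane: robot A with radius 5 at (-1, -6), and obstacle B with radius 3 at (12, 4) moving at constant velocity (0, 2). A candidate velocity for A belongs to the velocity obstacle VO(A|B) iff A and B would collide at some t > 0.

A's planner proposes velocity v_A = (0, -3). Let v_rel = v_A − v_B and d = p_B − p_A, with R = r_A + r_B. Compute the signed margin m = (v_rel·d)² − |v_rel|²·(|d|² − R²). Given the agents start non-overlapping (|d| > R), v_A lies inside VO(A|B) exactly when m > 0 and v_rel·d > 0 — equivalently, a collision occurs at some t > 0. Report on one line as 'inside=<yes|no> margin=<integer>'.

d = (13, 10),  |d|² = 269;  R = 5+3 = 8,  c = 269−8² = 205
v_rel = (0, -5),  |v_rel|² = 25;  v_rel·d = (0)·(13) + (-5)·(10) = -50
25·t² + 100·t + 205 = 0  ⇒  m = (-50)² − 25·205 = -2625
m = -2625 < 0,  v_rel·d = -50 < 0  ⇒  outside

inside=no margin=-2625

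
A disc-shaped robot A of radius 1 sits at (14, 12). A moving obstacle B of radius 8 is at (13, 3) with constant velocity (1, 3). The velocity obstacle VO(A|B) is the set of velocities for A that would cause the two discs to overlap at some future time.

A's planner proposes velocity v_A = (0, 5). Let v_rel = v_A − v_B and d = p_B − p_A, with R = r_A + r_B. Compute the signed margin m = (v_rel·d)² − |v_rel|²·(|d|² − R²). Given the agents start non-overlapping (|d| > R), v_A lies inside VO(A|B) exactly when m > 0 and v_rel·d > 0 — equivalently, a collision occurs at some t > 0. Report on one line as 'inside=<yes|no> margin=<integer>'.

d = (-1, -9),  |d|² = 82;  R = 1+8 = 9,  c = 82−9² = 1
v_rel = (-1, 2),  |v_rel|² = 5;  v_rel·d = (-1)·(-1) + (2)·(-9) = -17
5·t² + 34·t + 1 = 0  ⇒  m = (-17)² − 5·1 = 284
m = 284 > 0,  v_rel·d = -17 < 0  ⇒  outside

inside=no margin=284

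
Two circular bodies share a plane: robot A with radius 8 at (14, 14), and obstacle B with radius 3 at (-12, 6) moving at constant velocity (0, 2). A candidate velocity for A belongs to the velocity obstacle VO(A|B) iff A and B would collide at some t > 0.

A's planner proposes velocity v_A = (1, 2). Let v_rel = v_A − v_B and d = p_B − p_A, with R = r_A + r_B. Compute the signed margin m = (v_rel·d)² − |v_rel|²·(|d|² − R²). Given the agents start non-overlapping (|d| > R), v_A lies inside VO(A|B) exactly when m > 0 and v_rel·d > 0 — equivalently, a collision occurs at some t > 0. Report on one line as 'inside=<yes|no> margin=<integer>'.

d = (-26, -8),  |d|² = 740;  R = 8+3 = 11,  c = 740−11² = 619
v_rel = (1, 0),  |v_rel|² = 1;  v_rel·d = (1)·(-26) + (0)·(-8) = -26
1·t² + 52·t + 619 = 0  ⇒  m = (-26)² − 1·619 = 57
m = 57 > 0,  v_rel·d = -26 < 0  ⇒  outside

inside=no margin=57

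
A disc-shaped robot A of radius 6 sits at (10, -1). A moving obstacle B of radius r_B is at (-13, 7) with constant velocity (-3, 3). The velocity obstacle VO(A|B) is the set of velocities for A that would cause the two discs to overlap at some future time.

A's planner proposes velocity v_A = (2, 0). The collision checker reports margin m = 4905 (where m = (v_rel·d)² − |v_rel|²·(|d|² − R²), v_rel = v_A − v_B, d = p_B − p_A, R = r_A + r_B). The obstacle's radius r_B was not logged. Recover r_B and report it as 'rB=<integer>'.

m = 4905
d = (-23, 8);  v_rel = (5, -3),  |v_rel|² = 34
v_rel×d = (5)·(8) − (-3)·(-23) = -29
since m = R²·34 − (-29)²:  R² = (841 + 4905) / 34 = 169
R = √169 = 13  ⇒  r_B = 13 − 6 = 7

rB=7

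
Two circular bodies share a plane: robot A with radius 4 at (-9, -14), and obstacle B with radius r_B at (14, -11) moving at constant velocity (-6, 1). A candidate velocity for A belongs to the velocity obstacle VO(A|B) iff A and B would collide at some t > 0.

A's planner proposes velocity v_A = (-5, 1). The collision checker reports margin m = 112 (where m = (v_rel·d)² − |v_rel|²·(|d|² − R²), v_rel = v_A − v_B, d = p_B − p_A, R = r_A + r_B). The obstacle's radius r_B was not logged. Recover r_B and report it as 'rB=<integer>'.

m = 112
d = (23, 3);  v_rel = (1, 0),  |v_rel|² = 1
v_rel×d = (1)·(3) − (0)·(23) = 3
since m = R²·1 − 3²:  R² = (9 + 112) / 1 = 121
R = √121 = 11  ⇒  r_B = 11 − 4 = 7

rB=7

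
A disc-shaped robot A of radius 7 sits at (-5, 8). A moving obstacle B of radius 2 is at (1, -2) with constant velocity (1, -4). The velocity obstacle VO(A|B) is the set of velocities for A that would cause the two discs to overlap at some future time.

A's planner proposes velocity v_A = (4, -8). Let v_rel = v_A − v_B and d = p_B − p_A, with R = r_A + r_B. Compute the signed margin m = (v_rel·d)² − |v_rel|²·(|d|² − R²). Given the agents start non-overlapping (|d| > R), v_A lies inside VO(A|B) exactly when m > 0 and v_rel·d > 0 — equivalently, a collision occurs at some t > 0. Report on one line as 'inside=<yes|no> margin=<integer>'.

d = (6, -10),  |d|² = 136;  R = 7+2 = 9,  c = 136−9² = 55
v_rel = (3, -4),  |v_rel|² = 25;  v_rel·d = (3)·(6) + (-4)·(-10) = 58
25·t² − 116·t + 55 = 0  ⇒  m = 58² − 25·55 = 1989
m = 1989 > 0,  v_rel·d = 58 > 0  ⇒  inside

inside=yes margin=1989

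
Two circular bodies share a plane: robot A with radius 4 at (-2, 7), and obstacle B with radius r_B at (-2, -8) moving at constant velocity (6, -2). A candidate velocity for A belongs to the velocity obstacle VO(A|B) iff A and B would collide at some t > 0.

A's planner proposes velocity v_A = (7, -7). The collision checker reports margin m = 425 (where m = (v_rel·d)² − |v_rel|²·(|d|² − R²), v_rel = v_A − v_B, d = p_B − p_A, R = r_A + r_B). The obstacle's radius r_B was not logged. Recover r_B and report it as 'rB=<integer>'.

m = 425
d = (0, -15);  v_rel = (1, -5),  |v_rel|² = 26
v_rel×d = (1)·(-15) − (-5)·(0) = -15
since m = R²·26 − (-15)²:  R² = (225 + 425) / 26 = 25
R = √25 = 5  ⇒  r_B = 5 − 4 = 1

rB=1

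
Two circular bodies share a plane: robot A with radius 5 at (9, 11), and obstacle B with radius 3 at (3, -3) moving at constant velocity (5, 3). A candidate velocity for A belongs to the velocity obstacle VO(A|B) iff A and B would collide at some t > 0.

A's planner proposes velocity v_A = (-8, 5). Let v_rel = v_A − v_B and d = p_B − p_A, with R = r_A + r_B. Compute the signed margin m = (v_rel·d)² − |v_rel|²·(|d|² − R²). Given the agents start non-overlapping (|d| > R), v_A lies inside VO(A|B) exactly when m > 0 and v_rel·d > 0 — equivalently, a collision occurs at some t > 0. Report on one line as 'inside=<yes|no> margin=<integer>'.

d = (-6, -14),  |d|² = 232;  R = 5+3 = 8,  c = 232−8² = 168
v_rel = (-13, 2),  |v_rel|² = 173;  v_rel·d = (-13)·(-6) + (2)·(-14) = 50
173·t² − 100·t + 168 = 0  ⇒  m = 50² − 173·168 = -26564
m = -26564 < 0,  v_rel·d = 50 > 0  ⇒  outside

inside=no margin=-26564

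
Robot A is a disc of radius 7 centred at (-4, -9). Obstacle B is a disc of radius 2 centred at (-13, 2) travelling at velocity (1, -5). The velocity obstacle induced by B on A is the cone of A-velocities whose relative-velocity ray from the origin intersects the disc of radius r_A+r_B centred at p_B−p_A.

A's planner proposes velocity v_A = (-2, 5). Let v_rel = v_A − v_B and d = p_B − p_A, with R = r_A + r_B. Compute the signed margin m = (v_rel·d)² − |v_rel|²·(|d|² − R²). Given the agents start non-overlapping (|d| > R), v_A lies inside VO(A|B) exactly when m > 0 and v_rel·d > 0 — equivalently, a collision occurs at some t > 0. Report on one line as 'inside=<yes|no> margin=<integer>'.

d = (-9, 11),  |d|² = 202;  R = 7+2 = 9,  c = 202−9² = 121
v_rel = (-3, 10),  |v_rel|² = 109;  v_rel·d = (-3)·(-9) + (10)·(11) = 137
109·t² − 274·t + 121 = 0  ⇒  m = 137² − 109·121 = 5580
m = 5580 > 0,  v_rel·d = 137 > 0  ⇒  inside

inside=yes margin=5580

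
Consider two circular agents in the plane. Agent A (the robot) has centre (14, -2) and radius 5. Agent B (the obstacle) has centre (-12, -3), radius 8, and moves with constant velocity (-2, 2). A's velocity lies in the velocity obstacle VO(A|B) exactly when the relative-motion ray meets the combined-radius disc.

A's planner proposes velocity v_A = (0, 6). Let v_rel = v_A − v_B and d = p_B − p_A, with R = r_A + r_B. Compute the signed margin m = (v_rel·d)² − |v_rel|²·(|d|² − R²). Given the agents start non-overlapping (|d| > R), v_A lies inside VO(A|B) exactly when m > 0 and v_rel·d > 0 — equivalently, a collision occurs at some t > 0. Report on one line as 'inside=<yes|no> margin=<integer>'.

d = (-26, -1),  |d|² = 677;  R = 5+8 = 13,  c = 677−13² = 508
v_rel = (2, 4),  |v_rel|² = 20;  v_rel·d = (2)·(-26) + (4)·(-1) = -56
20·t² + 112·t + 508 = 0  ⇒  m = (-56)² − 20·508 = -7024
m = -7024 < 0,  v_rel·d = -56 < 0  ⇒  outside

inside=no margin=-7024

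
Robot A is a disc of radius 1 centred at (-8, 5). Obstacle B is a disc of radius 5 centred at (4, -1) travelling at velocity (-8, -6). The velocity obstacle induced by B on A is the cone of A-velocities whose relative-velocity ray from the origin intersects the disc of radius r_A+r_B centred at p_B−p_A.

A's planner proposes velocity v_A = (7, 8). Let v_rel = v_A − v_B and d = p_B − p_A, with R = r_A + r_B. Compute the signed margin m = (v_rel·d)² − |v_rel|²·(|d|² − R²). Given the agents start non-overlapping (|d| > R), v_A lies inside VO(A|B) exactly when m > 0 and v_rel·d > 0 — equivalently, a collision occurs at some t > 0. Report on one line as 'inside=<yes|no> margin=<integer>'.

d = (12, -6),  |d|² = 180;  R = 1+5 = 6,  c = 180−6² = 144
v_rel = (15, 14),  |v_rel|² = 421;  v_rel·d = (15)·(12) + (14)·(-6) = 96
421·t² − 192·t + 144 = 0  ⇒  m = 96² − 421·144 = -51408
m = -51408 < 0,  v_rel·d = 96 > 0  ⇒  outside

inside=no margin=-51408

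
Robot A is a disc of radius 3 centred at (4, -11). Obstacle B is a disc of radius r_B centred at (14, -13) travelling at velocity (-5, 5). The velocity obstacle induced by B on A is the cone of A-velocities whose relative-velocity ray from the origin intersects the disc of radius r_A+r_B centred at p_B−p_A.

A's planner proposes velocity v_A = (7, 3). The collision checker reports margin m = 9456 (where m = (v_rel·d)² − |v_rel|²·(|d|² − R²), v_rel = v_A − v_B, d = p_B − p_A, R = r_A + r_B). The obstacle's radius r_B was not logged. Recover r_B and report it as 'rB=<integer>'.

m = 9456
d = (10, -2);  v_rel = (12, -2),  |v_rel|² = 148
v_rel×d = (12)·(-2) − (-2)·(10) = -4
since m = R²·148 − (-4)²:  R² = (16 + 9456) / 148 = 64
R = √64 = 8  ⇒  r_B = 8 − 3 = 5

rB=5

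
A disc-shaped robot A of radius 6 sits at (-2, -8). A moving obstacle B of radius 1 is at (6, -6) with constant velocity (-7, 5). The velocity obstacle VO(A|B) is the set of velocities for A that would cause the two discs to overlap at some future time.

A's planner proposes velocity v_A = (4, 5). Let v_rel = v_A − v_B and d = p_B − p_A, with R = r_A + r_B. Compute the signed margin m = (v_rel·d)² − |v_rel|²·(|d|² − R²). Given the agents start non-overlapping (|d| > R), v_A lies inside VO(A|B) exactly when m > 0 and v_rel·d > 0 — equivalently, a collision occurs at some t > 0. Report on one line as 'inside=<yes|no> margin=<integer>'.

d = (8, 2),  |d|² = 68;  R = 6+1 = 7,  c = 68−7² = 19
v_rel = (11, 0),  |v_rel|² = 121;  v_rel·d = (11)·(8) + (0)·(2) = 88
121·t² − 176·t + 19 = 0  ⇒  m = 88² − 121·19 = 5445
m = 5445 > 0,  v_rel·d = 88 > 0  ⇒  inside

inside=yes margin=5445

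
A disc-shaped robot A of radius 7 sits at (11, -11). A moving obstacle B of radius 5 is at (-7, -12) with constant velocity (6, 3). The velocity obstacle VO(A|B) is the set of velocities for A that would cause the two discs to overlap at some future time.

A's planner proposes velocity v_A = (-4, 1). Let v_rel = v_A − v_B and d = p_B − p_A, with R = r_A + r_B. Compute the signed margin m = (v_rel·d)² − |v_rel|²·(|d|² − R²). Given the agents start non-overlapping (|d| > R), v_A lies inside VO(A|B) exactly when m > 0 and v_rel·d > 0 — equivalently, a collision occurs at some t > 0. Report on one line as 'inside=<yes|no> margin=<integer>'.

d = (-18, -1),  |d|² = 325;  R = 7+5 = 12,  c = 325−12² = 181
v_rel = (-10, -2),  |v_rel|² = 104;  v_rel·d = (-10)·(-18) + (-2)·(-1) = 182
104·t² − 364·t + 181 = 0  ⇒  m = 182² − 104·181 = 14300
m = 14300 > 0,  v_rel·d = 182 > 0  ⇒  inside

inside=yes margin=14300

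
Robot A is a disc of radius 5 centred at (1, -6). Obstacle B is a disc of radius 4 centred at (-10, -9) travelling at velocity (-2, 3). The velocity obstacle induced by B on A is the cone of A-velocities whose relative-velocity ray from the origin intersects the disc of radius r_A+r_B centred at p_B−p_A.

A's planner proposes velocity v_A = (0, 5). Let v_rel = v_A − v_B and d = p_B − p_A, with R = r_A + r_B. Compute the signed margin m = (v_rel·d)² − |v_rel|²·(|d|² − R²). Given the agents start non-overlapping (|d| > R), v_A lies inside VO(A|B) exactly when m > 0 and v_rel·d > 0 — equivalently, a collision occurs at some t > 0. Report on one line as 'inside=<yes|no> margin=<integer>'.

d = (-11, -3),  |d|² = 130;  R = 5+4 = 9,  c = 130−9² = 49
v_rel = (2, 2),  |v_rel|² = 8;  v_rel·d = (2)·(-11) + (2)·(-3) = -28
8·t² + 56·t + 49 = 0  ⇒  m = (-28)² − 8·49 = 392
m = 392 > 0,  v_rel·d = -28 < 0  ⇒  outside

inside=no margin=392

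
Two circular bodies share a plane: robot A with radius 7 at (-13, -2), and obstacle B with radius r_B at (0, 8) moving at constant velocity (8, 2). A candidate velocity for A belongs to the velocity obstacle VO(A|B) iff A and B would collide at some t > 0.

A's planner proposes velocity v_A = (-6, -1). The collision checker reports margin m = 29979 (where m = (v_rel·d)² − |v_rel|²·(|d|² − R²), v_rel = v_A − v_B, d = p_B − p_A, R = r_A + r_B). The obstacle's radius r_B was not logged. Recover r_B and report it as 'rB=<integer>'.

m = 29979
d = (13, 10);  v_rel = (-14, -3),  |v_rel|² = 205
v_rel×d = (-14)·(10) − (-3)·(13) = -101
since m = R²·205 − (-101)²:  R² = (10201 + 29979) / 205 = 196
R = √196 = 14  ⇒  r_B = 14 − 7 = 7

rB=7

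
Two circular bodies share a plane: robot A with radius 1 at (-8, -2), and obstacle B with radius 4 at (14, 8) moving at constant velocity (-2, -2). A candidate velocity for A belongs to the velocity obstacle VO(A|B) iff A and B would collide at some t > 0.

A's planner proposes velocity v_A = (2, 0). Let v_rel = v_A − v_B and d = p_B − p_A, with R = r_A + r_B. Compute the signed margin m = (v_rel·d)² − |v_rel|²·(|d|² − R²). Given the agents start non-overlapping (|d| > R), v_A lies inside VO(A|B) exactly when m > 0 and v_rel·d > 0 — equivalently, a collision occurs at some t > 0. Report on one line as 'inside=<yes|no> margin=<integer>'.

d = (22, 10),  |d|² = 584;  R = 1+4 = 5,  c = 584−5² = 559
v_rel = (4, 2),  |v_rel|² = 20;  v_rel·d = (4)·(22) + (2)·(10) = 108
20·t² − 216·t + 559 = 0  ⇒  m = 108² − 20·559 = 484
m = 484 > 0,  v_rel·d = 108 > 0  ⇒  inside

inside=yes margin=484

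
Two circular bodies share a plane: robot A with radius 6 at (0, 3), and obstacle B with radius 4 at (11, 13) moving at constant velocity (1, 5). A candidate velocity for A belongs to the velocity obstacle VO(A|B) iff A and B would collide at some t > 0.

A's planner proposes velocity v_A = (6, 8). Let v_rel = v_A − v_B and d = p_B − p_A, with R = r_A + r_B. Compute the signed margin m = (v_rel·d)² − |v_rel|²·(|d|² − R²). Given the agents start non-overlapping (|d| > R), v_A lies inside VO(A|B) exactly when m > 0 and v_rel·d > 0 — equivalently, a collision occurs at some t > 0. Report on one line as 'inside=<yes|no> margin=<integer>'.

d = (11, 10),  |d|² = 221;  R = 6+4 = 10,  c = 221−10² = 121
v_rel = (5, 3),  |v_rel|² = 34;  v_rel·d = (5)·(11) + (3)·(10) = 85
34·t² − 170·t + 121 = 0  ⇒  m = 85² − 34·121 = 3111
m = 3111 > 0,  v_rel·d = 85 > 0  ⇒  inside

inside=yes margin=3111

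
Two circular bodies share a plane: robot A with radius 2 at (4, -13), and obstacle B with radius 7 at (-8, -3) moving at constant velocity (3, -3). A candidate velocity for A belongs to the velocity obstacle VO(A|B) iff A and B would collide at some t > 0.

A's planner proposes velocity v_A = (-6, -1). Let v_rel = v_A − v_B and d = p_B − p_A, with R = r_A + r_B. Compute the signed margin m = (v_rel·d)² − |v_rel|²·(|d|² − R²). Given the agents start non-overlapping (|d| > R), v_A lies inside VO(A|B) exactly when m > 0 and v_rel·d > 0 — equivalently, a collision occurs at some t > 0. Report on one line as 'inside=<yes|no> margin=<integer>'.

d = (-12, 10),  |d|² = 244;  R = 2+7 = 9,  c = 244−9² = 163
v_rel = (-9, 2),  |v_rel|² = 85;  v_rel·d = (-9)·(-12) + (2)·(10) = 128
85·t² − 256·t + 163 = 0  ⇒  m = 128² − 85·163 = 2529
m = 2529 > 0,  v_rel·d = 128 > 0  ⇒  inside

inside=yes margin=2529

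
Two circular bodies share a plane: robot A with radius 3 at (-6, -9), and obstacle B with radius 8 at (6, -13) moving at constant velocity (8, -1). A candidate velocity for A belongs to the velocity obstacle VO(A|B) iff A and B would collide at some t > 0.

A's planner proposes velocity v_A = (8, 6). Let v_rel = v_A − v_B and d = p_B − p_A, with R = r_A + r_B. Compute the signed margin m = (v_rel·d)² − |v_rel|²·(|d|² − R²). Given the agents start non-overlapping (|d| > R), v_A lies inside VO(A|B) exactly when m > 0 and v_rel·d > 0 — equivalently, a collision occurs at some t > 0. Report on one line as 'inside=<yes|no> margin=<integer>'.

d = (12, -4),  |d|² = 160;  R = 3+8 = 11,  c = 160−11² = 39
v_rel = (0, 7),  |v_rel|² = 49;  v_rel·d = (0)·(12) + (7)·(-4) = -28
49·t² + 56·t + 39 = 0  ⇒  m = (-28)² − 49·39 = -1127
m = -1127 < 0,  v_rel·d = -28 < 0  ⇒  outside

inside=no margin=-1127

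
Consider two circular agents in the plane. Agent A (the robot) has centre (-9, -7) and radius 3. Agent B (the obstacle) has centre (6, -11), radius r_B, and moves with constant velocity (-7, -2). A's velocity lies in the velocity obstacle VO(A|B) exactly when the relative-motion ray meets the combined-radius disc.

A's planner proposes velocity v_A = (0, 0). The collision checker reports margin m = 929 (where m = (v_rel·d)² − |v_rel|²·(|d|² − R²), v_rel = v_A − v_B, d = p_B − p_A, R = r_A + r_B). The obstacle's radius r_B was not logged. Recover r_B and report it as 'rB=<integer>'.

m = 929
d = (15, -4);  v_rel = (7, 2),  |v_rel|² = 53
v_rel×d = (7)·(-4) − (2)·(15) = -58
since m = R²·53 − (-58)²:  R² = (3364 + 929) / 53 = 81
R = √81 = 9  ⇒  r_B = 9 − 3 = 6

rB=6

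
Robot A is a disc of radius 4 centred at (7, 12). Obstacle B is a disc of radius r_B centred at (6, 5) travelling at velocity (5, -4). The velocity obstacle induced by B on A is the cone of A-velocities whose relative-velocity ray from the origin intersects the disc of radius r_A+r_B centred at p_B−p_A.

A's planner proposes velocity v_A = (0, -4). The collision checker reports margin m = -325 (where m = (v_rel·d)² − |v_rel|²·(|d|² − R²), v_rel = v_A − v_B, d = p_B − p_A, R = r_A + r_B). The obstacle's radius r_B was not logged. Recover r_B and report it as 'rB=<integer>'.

m = -325
d = (-1, -7);  v_rel = (-5, 0),  |v_rel|² = 25
v_rel×d = (-5)·(-7) − (0)·(-1) = 35
since m = R²·25 − 35²:  R² = (1225 + -325) / 25 = 36
R = √36 = 6  ⇒  r_B = 6 − 4 = 2

rB=2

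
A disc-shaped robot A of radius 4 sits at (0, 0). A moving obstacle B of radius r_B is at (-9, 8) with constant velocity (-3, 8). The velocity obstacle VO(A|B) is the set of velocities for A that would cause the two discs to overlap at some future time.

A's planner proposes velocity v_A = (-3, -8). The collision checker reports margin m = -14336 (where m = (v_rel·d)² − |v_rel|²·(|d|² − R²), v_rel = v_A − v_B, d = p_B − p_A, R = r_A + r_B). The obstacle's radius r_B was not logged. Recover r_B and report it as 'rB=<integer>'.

m = -14336
d = (-9, 8);  v_rel = (0, -16),  |v_rel|² = 256
v_rel×d = (0)·(8) − (-16)·(-9) = -144
since m = R²·256 − (-144)²:  R² = (20736 + -14336) / 256 = 25
R = √25 = 5  ⇒  r_B = 5 − 4 = 1

rB=1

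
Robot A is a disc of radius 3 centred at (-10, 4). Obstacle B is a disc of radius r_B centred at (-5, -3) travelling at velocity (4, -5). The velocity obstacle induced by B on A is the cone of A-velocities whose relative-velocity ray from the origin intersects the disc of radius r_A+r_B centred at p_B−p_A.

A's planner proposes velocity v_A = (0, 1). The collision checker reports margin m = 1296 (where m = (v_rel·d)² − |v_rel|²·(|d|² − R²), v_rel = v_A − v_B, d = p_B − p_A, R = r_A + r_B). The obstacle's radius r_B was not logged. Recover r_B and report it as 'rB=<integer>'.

m = 1296
d = (5, -7);  v_rel = (-4, 6),  |v_rel|² = 52
v_rel×d = (-4)·(-7) − (6)·(5) = -2
since m = R²·52 − (-2)²:  R² = (4 + 1296) / 52 = 25
R = √25 = 5  ⇒  r_B = 5 − 3 = 2

rB=2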